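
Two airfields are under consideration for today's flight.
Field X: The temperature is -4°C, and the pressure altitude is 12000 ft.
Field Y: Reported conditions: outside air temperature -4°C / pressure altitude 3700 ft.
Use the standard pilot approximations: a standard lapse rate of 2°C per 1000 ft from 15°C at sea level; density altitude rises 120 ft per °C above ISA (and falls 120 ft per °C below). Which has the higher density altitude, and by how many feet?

Field X: ISA temp = -9°C, deviation +5°C, DA = 12000 + 120 × 5 = 12600 ft.
Field Y: ISA temp = 7.6°C, deviation -11.6°C, DA = 3700 + 120 × (-11.6) = 2308 ft.
Field X is higher by 12600 − 2308 = 10292 ft.

Field X by 10292 ft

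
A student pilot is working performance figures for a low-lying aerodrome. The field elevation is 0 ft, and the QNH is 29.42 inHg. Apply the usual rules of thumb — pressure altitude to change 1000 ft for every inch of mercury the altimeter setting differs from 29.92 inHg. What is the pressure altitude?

Pressure correction = (29.92 − 29.42) × 1000 = +500 ft.
Pressure altitude = 0 + (+500) = 500 ft.

500 ft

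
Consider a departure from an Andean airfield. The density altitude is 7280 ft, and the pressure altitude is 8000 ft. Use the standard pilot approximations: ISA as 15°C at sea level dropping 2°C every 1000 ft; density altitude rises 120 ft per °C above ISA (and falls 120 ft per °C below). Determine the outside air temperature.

-7°C

Density altitude − pressure altitude = 7280 − 8000 = -720 ft.
At 120 ft/°C that is an ISA deviation of -720/120 = -6°C.
ISA temperature at 8000 ft = 15 − 2 × (8000/1000) = -1°C.
OAT = ISA + deviation = -1 + (-6) = -7°C.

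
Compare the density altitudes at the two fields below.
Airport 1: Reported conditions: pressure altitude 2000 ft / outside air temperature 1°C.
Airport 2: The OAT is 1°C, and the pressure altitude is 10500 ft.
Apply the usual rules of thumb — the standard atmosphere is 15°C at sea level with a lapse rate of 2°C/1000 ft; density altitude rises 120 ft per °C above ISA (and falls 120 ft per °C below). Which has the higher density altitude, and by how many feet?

Airport 1: ISA temp = 11°C, deviation -10°C, DA = 2000 + 120 × (-10) = 800 ft.
Airport 2: ISA temp = -6°C, deviation +7°C, DA = 10500 + 120 × 7 = 11340 ft.
Airport 2 is higher by 11340 − 800 = 10540 ft.

Airport 2 by 10540 ft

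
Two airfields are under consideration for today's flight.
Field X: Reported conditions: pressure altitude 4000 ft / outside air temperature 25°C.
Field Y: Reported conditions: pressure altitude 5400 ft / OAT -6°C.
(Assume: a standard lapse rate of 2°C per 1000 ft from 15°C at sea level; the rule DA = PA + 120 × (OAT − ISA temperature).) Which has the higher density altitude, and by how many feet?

Field X by 1984 ft

Field X: ISA temp = 7°C, deviation +18°C, DA = 4000 + 120 × 18 = 6160 ft.
Field Y: ISA temp = 4.2°C, deviation -10.2°C, DA = 5400 + 120 × (-10.2) = 4176 ft.
Field X is higher by 6160 − 4176 = 1984 ft.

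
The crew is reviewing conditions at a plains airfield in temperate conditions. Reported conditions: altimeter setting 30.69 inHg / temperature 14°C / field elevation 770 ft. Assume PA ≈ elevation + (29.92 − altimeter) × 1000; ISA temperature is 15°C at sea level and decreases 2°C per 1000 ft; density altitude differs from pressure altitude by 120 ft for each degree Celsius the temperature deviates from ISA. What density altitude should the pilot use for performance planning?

-120 ft

Pressure altitude = 770 + (29.92 − 30.69) × 1000 = 770 + (-770) = 0 ft.
ISA temperature at 0 ft = 15 − 2 × (0/1000) = 15°C.
ISA deviation = 14 − 15 = -1°C.
Density altitude = 0 + 120 × (-1) = -120 ft.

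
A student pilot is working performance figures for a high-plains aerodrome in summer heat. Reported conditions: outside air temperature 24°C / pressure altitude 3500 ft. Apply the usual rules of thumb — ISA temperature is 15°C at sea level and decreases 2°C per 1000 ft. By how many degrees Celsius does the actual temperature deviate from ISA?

ISA+16°C

ISA temperature at 3500 ft = 15 − 2 × (3500/1000) = 8°C.
Deviation = OAT − ISA = 24 − 8 = +16°C.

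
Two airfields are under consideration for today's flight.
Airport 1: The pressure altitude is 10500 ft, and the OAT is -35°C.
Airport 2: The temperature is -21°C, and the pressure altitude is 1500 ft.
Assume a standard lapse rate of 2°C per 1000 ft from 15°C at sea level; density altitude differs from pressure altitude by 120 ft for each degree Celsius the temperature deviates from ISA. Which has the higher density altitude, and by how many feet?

Airport 1 by 9480 ft

Airport 1: ISA temp = -6°C, deviation -29°C, DA = 10500 + 120 × (-29) = 7020 ft.
Airport 2: ISA temp = 12°C, deviation -33°C, DA = 1500 + 120 × (-33) = -2460 ft.
Airport 1 is higher by 7020 − (-2460) = 9480 ft.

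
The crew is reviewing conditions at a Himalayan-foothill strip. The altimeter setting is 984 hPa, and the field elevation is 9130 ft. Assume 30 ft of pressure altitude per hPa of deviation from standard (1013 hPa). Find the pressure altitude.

Pressure correction = (1013 − 984) × 30 = +870 ft.
Pressure altitude = 9130 + (+870) = 10000 ft.

10000 ft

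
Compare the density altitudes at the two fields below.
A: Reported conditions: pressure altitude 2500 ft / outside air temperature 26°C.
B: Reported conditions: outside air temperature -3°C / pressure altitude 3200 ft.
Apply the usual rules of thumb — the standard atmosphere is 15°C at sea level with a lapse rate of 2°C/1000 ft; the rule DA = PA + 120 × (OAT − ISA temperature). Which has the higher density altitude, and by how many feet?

A: ISA temp = 10°C, deviation +16°C, DA = 2500 + 120 × 16 = 4420 ft.
B: ISA temp = 8.6°C, deviation -11.6°C, DA = 3200 + 120 × (-11.6) = 1808 ft.
A is higher by 4420 − 1808 = 2612 ft.

A by 2612 ft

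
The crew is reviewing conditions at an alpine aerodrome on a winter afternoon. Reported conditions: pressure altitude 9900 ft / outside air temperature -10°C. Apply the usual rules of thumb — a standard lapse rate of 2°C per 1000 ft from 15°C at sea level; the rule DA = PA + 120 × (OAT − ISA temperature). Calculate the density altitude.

ISA temperature at 9900 ft = 15 − 2 × (9900/1000) = -4.8°C.
ISA deviation = -10 − (-4.8) = -5.2°C.
Density altitude = 9900 + 120 × (-5.2) = 9900 + (-624) = 9276 ft.

9276 ft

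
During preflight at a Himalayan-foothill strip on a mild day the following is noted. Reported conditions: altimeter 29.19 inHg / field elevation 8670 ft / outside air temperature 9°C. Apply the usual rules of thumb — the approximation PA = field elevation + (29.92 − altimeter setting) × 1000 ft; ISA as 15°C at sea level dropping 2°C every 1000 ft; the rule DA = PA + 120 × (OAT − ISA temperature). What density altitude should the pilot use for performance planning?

Pressure altitude = 8670 + (29.92 − 29.19) × 1000 = 8670 + (+730) = 9400 ft.
ISA temperature at 9400 ft = 15 − 2 × (9400/1000) = -3.8°C.
ISA deviation = 9 − (-3.8) = +12.8°C.
Density altitude = 9400 + 120 × (12.8) = 10936 ft.

10936 ft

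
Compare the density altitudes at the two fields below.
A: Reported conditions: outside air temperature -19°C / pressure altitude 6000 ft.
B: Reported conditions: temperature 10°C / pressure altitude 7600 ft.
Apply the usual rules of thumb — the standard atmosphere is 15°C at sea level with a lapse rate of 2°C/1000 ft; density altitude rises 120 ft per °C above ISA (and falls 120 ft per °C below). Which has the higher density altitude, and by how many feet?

A: ISA temp = 3°C, deviation -22°C, DA = 6000 + 120 × (-22) = 3360 ft.
B: ISA temp = -0.2°C, deviation +10.2°C, DA = 7600 + 120 × 10.2 = 8824 ft.
B is higher by 8824 − 3360 = 5464 ft.

B by 5464 ft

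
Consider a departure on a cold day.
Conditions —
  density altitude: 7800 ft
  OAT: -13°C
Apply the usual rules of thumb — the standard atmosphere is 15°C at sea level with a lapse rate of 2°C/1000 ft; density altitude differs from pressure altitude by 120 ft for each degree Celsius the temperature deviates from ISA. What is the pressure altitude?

9000 ft

DA = PA + 120 × (OAT − (15 − 2·PA/1000)) = PA + 120·OAT − 1800 + 0.24·PA = 1.24·PA + 120·OAT − 1800.
So 1.24·PA = 7800 − 120 × (-13) + 1800 = 11160.
PA = 11160 / 1.24 = 9000 ft.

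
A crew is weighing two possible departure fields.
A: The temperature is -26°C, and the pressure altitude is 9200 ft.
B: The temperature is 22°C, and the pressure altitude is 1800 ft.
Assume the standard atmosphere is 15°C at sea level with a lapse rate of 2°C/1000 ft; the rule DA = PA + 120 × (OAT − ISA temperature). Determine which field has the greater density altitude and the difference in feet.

A by 3416 ft

A: ISA temp = -3.4°C, deviation -22.6°C, DA = 9200 + 120 × (-22.6) = 6488 ft.
B: ISA temp = 11.4°C, deviation +10.6°C, DA = 1800 + 120 × 10.6 = 3072 ft.
A is higher by 6488 − 3072 = 3416 ft.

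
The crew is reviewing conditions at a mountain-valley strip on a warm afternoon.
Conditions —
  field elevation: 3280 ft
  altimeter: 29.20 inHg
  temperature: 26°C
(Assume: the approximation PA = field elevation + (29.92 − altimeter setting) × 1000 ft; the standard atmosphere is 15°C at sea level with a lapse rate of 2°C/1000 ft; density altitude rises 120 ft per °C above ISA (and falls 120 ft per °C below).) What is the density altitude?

6280 ft

Pressure altitude = 3280 + (29.92 − 29.20) × 1000 = 3280 + (+720) = 4000 ft.
ISA temperature at 4000 ft = 15 − 2 × (4000/1000) = 7°C.
ISA deviation = 26 − 7 = +19°C.
Density altitude = 4000 + 120 × (19) = 6280 ft.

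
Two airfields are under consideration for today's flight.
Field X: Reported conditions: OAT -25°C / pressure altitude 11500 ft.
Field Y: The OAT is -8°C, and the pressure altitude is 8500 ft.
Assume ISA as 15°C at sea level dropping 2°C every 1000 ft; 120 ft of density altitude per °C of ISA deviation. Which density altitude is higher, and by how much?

Field X: ISA temp = -8°C, deviation -17°C, DA = 11500 + 120 × (-17) = 9460 ft.
Field Y: ISA temp = -2°C, deviation -6°C, DA = 8500 + 120 × (-6) = 7780 ft.
Field X is higher by 9460 − 7780 = 1680 ft.

Field X by 1680 ft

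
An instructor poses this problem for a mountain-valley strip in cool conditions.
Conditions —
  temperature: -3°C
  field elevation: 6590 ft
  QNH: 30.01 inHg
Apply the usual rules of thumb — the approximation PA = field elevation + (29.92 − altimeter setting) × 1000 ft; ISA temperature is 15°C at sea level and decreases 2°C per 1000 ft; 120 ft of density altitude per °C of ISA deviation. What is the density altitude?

5900 ft

Pressure altitude = 6590 + (29.92 − 30.01) × 1000 = 6590 + (-90) = 6500 ft.
ISA temperature at 6500 ft = 15 − 2 × (6500/1000) = 2°C.
ISA deviation = -3 − 2 = -5°C.
Density altitude = 6500 + 120 × (-5) = 5900 ft.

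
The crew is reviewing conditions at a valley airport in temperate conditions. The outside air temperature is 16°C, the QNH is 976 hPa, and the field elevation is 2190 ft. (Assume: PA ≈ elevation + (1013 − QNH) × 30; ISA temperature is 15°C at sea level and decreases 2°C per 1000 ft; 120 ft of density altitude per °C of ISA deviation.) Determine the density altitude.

4212 ft

Pressure altitude = 2190 + (1013 − 976) × 30 = 2190 + (+1110) = 3300 ft.
ISA temperature at 3300 ft = 15 − 2 × (3300/1000) = 8.4°C.
ISA deviation = 16 − 8.4 = +7.6°C.
Density altitude = 3300 + 120 × (7.6) = 4212 ft.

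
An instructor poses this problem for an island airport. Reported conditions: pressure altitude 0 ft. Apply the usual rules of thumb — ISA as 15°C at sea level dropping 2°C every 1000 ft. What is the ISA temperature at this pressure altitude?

ISA temperature = 15 − 2 × (0/1000) = 15 − 0 = 15°C.

15°C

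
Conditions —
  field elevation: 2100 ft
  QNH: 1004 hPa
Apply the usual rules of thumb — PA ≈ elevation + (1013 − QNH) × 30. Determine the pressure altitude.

Pressure correction = (1013 − 1004) × 30 = +270 ft.
Pressure altitude = 2100 + (+270) = 2370 ft.

2370 ft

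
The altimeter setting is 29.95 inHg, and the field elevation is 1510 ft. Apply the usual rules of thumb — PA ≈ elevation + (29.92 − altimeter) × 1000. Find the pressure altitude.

Pressure correction = (29.92 − 29.95) × 1000 = -30 ft.
Pressure altitude = 1510 + (-30) = 1480 ft.

1480 ft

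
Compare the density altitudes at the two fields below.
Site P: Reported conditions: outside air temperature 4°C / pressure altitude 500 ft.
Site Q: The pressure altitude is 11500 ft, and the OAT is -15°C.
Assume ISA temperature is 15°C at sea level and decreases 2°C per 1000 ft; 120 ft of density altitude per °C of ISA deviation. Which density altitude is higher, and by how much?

Site Q by 11360 ft

Site P: ISA temp = 14°C, deviation -10°C, DA = 500 + 120 × (-10) = -700 ft.
Site Q: ISA temp = -8°C, deviation -7°C, DA = 11500 + 120 × (-7) = 10660 ft.
Site Q is higher by 10660 − (-700) = 11360 ft.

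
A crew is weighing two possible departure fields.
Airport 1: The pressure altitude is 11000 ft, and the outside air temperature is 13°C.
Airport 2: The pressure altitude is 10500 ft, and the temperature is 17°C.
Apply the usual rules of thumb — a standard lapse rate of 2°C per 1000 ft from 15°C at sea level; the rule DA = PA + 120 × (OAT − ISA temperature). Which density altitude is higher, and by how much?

Airport 1 by 140 ft

Airport 1: ISA temp = -7°C, deviation +20°C, DA = 11000 + 120 × 20 = 13400 ft.
Airport 2: ISA temp = -6°C, deviation +23°C, DA = 10500 + 120 × 23 = 13260 ft.
Airport 1 is higher by 13400 − 13260 = 140 ft.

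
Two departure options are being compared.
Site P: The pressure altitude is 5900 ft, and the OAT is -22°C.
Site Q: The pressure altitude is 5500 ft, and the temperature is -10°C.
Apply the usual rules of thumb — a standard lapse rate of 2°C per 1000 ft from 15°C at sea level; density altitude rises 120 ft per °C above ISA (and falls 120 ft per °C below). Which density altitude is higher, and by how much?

Site P: ISA temp = 3.2°C, deviation -25.2°C, DA = 5900 + 120 × (-25.2) = 2876 ft.
Site Q: ISA temp = 4°C, deviation -14°C, DA = 5500 + 120 × (-14) = 3820 ft.
Site Q is higher by 3820 − 2876 = 944 ft.

Site Q by 944 ft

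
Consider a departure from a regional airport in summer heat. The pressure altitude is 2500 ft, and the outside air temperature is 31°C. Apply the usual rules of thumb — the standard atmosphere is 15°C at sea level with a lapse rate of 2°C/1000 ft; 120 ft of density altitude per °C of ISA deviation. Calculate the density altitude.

ISA temperature at 2500 ft = 15 − 2 × (2500/1000) = 10°C.
ISA deviation = 31 − 10 = +21°C.
Density altitude = 2500 + 120 × (21) = 2500 + (+2520) = 5020 ft.

5020 ft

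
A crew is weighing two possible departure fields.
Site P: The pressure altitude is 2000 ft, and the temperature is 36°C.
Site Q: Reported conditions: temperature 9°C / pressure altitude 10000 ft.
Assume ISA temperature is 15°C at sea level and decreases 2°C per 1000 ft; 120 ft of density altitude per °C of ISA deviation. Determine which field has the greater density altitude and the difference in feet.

Site P: ISA temp = 11°C, deviation +25°C, DA = 2000 + 120 × 25 = 5000 ft.
Site Q: ISA temp = -5°C, deviation +14°C, DA = 10000 + 120 × 14 = 11680 ft.
Site Q is higher by 11680 − 5000 = 6680 ft.

Site Q by 6680 ft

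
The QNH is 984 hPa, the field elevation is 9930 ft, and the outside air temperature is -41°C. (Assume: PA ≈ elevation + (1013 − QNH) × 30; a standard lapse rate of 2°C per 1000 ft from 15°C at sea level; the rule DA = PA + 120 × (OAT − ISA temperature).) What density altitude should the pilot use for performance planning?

Pressure altitude = 9930 + (1013 − 984) × 30 = 9930 + (+870) = 10800 ft.
ISA temperature at 10800 ft = 15 − 2 × (10800/1000) = -6.6°C.
ISA deviation = -41 − (-6.6) = -34.4°C.
Density altitude = 10800 + 120 × (-34.4) = 6672 ft.

6672 ft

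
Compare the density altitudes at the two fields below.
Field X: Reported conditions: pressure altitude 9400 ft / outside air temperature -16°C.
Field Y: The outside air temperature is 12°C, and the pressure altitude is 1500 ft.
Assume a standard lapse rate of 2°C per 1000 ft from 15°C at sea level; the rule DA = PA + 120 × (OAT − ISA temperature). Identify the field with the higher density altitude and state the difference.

Field X by 6436 ft

Field X: ISA temp = -3.8°C, deviation -12.2°C, DA = 9400 + 120 × (-12.2) = 7936 ft.
Field Y: ISA temp = 12°C, deviation 0°C, DA = 1500 + 120 × 0 = 1500 ft.
Field X is higher by 7936 − 1500 = 6436 ft.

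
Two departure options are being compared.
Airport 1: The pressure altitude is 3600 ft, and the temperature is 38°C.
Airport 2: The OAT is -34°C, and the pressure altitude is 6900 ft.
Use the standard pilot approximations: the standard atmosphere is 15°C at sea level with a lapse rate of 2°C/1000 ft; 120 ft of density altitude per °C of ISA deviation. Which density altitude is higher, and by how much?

Airport 1 by 4548 ft

Airport 1: ISA temp = 7.8°C, deviation +30.2°C, DA = 3600 + 120 × 30.2 = 7224 ft.
Airport 2: ISA temp = 1.2°C, deviation -35.2°C, DA = 6900 + 120 × (-35.2) = 2676 ft.
Airport 1 is higher by 7224 − 2676 = 4548 ft.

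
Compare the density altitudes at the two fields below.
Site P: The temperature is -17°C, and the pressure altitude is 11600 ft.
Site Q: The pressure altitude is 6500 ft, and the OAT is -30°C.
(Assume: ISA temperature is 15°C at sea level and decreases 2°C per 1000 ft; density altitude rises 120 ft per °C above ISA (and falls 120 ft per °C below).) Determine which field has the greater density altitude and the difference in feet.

Site P by 7884 ft

Site P: ISA temp = -8.2°C, deviation -8.8°C, DA = 11600 + 120 × (-8.8) = 10544 ft.
Site Q: ISA temp = 2°C, deviation -32°C, DA = 6500 + 120 × (-32) = 2660 ft.
Site P is higher by 10544 − 2660 = 7884 ft.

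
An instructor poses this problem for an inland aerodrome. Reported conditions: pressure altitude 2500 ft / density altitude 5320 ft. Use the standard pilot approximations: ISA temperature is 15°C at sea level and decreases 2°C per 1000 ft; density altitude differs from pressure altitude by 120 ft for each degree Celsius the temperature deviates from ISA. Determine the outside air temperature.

33.5°C

Density altitude − pressure altitude = 5320 − 2500 = +2820 ft.
At 120 ft/°C that is an ISA deviation of 2820/120 = +23.5°C.
ISA temperature at 2500 ft = 15 − 2 × (2500/1000) = 10°C.
OAT = ISA + deviation = 10 + (+23.5) = 33.5°C.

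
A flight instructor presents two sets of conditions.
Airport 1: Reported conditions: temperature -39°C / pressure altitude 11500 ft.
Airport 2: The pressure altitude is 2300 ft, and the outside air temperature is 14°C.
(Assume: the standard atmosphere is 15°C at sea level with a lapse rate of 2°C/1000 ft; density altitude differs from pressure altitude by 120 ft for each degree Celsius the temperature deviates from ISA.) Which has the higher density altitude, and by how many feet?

Airport 1: ISA temp = -8°C, deviation -31°C, DA = 11500 + 120 × (-31) = 7780 ft.
Airport 2: ISA temp = 10.4°C, deviation +3.6°C, DA = 2300 + 120 × 3.6 = 2732 ft.
Airport 1 is higher by 7780 − 2732 = 5048 ft.

Airport 1 by 5048 ft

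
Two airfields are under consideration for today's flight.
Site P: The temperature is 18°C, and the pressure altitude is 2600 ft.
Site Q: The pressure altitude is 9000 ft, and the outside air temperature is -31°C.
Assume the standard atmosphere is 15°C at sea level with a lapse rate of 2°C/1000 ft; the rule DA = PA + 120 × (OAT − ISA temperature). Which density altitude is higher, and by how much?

Site Q by 2056 ft

Site P: ISA temp = 9.8°C, deviation +8.2°C, DA = 2600 + 120 × 8.2 = 3584 ft.
Site Q: ISA temp = -3°C, deviation -28°C, DA = 9000 + 120 × (-28) = 5640 ft.
Site Q is higher by 5640 − 3584 = 2056 ft.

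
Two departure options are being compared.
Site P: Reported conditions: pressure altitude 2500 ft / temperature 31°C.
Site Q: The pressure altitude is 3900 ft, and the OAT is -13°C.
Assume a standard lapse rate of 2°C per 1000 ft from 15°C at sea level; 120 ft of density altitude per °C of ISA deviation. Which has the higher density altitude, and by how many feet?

Site P: ISA temp = 10°C, deviation +21°C, DA = 2500 + 120 × 21 = 5020 ft.
Site Q: ISA temp = 7.2°C, deviation -20.2°C, DA = 3900 + 120 × (-20.2) = 1476 ft.
Site P is higher by 5020 − 1476 = 3544 ft.

Site P by 3544 ft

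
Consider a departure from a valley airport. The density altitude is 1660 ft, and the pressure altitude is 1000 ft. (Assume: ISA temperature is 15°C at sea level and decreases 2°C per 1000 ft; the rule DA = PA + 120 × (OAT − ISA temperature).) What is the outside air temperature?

18.5°C

Density altitude − pressure altitude = 1660 − 1000 = +660 ft.
At 120 ft/°C that is an ISA deviation of 660/120 = +5.5°C.
ISA temperature at 1000 ft = 15 − 2 × (1000/1000) = 13°C.
OAT = ISA + deviation = 13 + (+5.5) = 18.5°C.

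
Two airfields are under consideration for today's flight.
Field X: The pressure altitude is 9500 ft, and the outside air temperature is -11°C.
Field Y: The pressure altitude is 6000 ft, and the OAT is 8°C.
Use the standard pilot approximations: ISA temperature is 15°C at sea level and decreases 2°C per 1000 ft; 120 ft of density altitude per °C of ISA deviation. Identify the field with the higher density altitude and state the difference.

Field X: ISA temp = -4°C, deviation -7°C, DA = 9500 + 120 × (-7) = 8660 ft.
Field Y: ISA temp = 3°C, deviation +5°C, DA = 6000 + 120 × 5 = 6600 ft.
Field X is higher by 8660 − 6600 = 2060 ft.

Field X by 2060 ft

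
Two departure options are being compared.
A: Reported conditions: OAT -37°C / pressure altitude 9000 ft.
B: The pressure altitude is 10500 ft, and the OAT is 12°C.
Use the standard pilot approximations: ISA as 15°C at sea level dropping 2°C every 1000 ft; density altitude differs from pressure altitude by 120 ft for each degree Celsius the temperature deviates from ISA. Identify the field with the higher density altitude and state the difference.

A: ISA temp = -3°C, deviation -34°C, DA = 9000 + 120 × (-34) = 4920 ft.
B: ISA temp = -6°C, deviation +18°C, DA = 10500 + 120 × 18 = 12660 ft.
B is higher by 12660 − 4920 = 7740 ft.

B by 7740 ft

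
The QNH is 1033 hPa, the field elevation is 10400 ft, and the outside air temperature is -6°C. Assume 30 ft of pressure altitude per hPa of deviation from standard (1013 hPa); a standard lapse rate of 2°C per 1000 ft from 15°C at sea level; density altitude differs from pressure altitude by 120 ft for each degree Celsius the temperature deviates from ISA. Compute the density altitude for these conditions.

Pressure altitude = 10400 + (1013 − 1033) × 30 = 10400 + (-600) = 9800 ft.
ISA temperature at 9800 ft = 15 − 2 × (9800/1000) = -4.6°C.
ISA deviation = -6 − (-4.6) = -1.4°C.
Density altitude = 9800 + 120 × (-1.4) = 9632 ft.

9632 ft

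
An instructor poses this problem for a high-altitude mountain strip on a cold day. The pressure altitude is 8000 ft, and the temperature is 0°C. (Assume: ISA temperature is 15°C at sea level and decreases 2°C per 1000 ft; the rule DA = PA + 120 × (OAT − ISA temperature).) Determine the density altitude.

ISA temperature at 8000 ft = 15 − 2 × (8000/1000) = -1°C.
ISA deviation = 0 − (-1) = +1°C.
Density altitude = 8000 + 120 × (1) = 8000 + (+120) = 8120 ft.

8120 ft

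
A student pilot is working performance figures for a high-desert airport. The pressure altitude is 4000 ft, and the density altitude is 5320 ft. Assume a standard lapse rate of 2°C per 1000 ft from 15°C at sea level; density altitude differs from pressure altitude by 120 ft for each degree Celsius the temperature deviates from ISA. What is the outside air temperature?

18°C

Density altitude − pressure altitude = 5320 − 4000 = +1320 ft.
At 120 ft/°C that is an ISA deviation of 1320/120 = +11°C.
ISA temperature at 4000 ft = 15 − 2 × (4000/1000) = 7°C.
OAT = ISA + deviation = 7 + (+11) = 18°C.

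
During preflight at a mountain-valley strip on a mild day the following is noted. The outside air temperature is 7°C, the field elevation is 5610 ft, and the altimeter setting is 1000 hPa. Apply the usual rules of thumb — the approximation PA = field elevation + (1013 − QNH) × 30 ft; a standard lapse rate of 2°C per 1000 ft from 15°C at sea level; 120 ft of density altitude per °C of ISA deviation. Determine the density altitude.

Pressure altitude = 5610 + (1013 − 1000) × 30 = 5610 + (+390) = 6000 ft.
ISA temperature at 6000 ft = 15 − 2 × (6000/1000) = 3°C.
ISA deviation = 7 − 3 = +4°C.
Density altitude = 6000 + 120 × (4) = 6480 ft.

6480 ft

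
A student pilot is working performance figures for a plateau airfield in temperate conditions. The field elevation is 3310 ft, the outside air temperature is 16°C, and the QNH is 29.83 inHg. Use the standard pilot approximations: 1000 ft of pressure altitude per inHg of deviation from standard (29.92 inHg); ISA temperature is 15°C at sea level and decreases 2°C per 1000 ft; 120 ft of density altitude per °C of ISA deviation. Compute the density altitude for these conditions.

4336 ft

Pressure altitude = 3310 + (29.92 − 29.83) × 1000 = 3310 + (+90) = 3400 ft.
ISA temperature at 3400 ft = 15 − 2 × (3400/1000) = 8.2°C.
ISA deviation = 16 − 8.2 = +7.8°C.
Density altitude = 3400 + 120 × (7.8) = 4336 ft.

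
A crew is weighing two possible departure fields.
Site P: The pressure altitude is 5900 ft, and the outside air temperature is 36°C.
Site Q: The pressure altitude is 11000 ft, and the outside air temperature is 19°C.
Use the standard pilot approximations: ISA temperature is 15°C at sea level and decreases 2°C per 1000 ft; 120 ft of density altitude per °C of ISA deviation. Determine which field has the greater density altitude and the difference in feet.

Site Q by 4284 ft

Site P: ISA temp = 3.2°C, deviation +32.8°C, DA = 5900 + 120 × 32.8 = 9836 ft.
Site Q: ISA temp = -7°C, deviation +26°C, DA = 11000 + 120 × 26 = 14120 ft.
Site Q is higher by 14120 − 9836 = 4284 ft.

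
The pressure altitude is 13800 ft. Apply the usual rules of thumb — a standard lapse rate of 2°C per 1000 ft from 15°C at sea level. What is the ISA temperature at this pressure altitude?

ISA temperature = 15 − 2 × (13800/1000) = 15 − 27.6 = -12.6°C.

-12.6°C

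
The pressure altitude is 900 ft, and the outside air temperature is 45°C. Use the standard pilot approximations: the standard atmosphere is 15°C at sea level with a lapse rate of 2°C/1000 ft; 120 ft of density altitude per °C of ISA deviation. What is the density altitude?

ISA temperature at 900 ft = 15 − 2 × (900/1000) = 13.2°C.
ISA deviation = 45 − 13.2 = +31.8°C.
Density altitude = 900 + 120 × (31.8) = 900 + (+3816) = 4716 ft.

4716 ft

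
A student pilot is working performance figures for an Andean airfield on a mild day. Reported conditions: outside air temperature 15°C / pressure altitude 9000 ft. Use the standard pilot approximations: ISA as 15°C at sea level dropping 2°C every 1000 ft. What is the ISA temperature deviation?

ISA temperature at 9000 ft = 15 − 2 × (9000/1000) = -3°C.
Deviation = OAT − ISA = 15 − (-3) = +18°C.

ISA+18°C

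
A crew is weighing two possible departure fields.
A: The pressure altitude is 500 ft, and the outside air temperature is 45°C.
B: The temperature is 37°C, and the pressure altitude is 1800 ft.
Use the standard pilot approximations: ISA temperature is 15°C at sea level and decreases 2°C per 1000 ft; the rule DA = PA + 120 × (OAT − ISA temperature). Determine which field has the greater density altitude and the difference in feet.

B by 652 ft

A: ISA temp = 14°C, deviation +31°C, DA = 500 + 120 × 31 = 4220 ft.
B: ISA temp = 11.4°C, deviation +25.6°C, DA = 1800 + 120 × 25.6 = 4872 ft.
B is higher by 4872 − 4220 = 652 ft.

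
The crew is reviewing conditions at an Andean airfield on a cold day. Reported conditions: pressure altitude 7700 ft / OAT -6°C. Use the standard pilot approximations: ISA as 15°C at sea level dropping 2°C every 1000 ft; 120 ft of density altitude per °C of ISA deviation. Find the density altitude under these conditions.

ISA temperature at 7700 ft = 15 − 2 × (7700/1000) = -0.4°C.
ISA deviation = -6 − (-0.4) = -5.6°C.
Density altitude = 7700 + 120 × (-5.6) = 7700 + (-672) = 7028 ft.

7028 ft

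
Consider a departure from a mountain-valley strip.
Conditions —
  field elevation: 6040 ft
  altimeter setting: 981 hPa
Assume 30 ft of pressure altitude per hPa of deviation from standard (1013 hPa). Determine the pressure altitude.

Pressure correction = (1013 − 981) × 30 = +960 ft.
Pressure altitude = 6040 + (+960) = 7000 ft.

7000 ft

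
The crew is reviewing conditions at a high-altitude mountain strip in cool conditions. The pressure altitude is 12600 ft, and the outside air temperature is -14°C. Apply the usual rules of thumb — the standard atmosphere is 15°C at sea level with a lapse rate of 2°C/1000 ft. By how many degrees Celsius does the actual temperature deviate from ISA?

ISA-3.8°C

ISA temperature at 12600 ft = 15 − 2 × (12600/1000) = -10.2°C.
Deviation = OAT − ISA = -14 − (-10.2) = -3.8°C.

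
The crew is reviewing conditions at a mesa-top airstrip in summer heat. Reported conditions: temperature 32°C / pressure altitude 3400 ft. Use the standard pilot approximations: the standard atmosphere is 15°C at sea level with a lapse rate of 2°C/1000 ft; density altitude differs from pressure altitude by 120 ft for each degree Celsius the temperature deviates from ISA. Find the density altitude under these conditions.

ISA temperature at 3400 ft = 15 − 2 × (3400/1000) = 8.2°C.
ISA deviation = 32 − 8.2 = +23.8°C.
Density altitude = 3400 + 120 × (23.8) = 3400 + (+2856) = 6256 ft.

6256 ft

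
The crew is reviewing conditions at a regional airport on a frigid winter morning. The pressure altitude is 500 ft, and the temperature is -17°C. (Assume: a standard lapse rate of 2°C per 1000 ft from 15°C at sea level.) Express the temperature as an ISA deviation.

ISA temperature at 500 ft = 15 − 2 × (500/1000) = 14°C.
Deviation = OAT − ISA = -17 − 14 = -31°C.

ISA-31°C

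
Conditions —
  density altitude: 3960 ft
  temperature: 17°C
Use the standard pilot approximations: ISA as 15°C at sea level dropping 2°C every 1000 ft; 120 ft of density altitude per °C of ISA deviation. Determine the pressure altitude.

DA = PA + 120 × (OAT − (15 − 2·PA/1000)) = PA + 120·OAT − 1800 + 0.24·PA = 1.24·PA + 120·OAT − 1800.
So 1.24·PA = 3960 − 120 × 17 + 1800 = 3720.
PA = 3720 / 1.24 = 3000 ft.

3000 ft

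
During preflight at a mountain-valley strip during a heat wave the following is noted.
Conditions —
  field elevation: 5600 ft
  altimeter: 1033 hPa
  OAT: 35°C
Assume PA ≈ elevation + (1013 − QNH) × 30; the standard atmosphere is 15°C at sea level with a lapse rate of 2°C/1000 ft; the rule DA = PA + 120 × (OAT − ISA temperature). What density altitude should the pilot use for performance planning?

8600 ft

Pressure altitude = 5600 + (1013 − 1033) × 30 = 5600 + (-600) = 5000 ft.
ISA temperature at 5000 ft = 15 − 2 × (5000/1000) = 5°C.
ISA deviation = 35 − 5 = +30°C.
Density altitude = 5000 + 120 × (30) = 8600 ft.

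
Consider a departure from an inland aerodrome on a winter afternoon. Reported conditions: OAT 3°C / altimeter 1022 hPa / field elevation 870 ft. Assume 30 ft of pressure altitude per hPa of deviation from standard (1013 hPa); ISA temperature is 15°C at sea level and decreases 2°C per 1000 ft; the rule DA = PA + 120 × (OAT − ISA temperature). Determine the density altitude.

Pressure altitude = 870 + (1013 − 1022) × 30 = 870 + (-270) = 600 ft.
ISA temperature at 600 ft = 15 − 2 × (600/1000) = 13.8°C.
ISA deviation = 3 − 13.8 = -10.8°C.
Density altitude = 600 + 120 × (-10.8) = -696 ft.

-696 ft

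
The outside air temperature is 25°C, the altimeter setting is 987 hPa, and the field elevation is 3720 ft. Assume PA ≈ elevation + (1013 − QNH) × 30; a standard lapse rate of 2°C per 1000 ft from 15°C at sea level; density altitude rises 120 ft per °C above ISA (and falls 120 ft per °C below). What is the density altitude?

6780 ft

Pressure altitude = 3720 + (1013 − 987) × 30 = 3720 + (+780) = 4500 ft.
ISA temperature at 4500 ft = 15 − 2 × (4500/1000) = 6°C.
ISA deviation = 25 − 6 = +19°C.
Density altitude = 4500 + 120 × (19) = 6780 ft.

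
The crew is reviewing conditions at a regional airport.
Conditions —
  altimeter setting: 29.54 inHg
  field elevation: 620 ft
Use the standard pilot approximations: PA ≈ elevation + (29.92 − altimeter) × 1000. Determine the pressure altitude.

1000 ft

Pressure correction = (29.92 − 29.54) × 1000 = +380 ft.
Pressure altitude = 620 + (+380) = 1000 ft.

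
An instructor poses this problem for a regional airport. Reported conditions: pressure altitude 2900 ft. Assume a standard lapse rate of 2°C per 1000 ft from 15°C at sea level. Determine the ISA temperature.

ISA temperature = 15 − 2 × (2900/1000) = 15 − 5.8 = 9.2°C.

9.2°C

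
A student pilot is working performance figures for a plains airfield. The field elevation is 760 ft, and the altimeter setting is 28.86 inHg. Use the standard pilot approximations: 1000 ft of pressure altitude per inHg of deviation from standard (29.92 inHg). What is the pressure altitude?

Pressure correction = (29.92 − 28.86) × 1000 = +1060 ft.
Pressure altitude = 760 + (+1060) = 1820 ft.

1820 ft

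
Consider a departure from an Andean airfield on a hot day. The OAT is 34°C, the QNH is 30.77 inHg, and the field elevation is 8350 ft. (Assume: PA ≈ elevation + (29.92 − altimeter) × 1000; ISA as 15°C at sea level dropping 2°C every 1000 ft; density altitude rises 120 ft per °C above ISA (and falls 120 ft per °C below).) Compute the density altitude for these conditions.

Pressure altitude = 8350 + (29.92 − 30.77) × 1000 = 8350 + (-850) = 7500 ft.
ISA temperature at 7500 ft = 15 − 2 × (7500/1000) = 0°C.
ISA deviation = 34 − 0 = +34°C.
Density altitude = 7500 + 120 × (34) = 11580 ft.

11580 ft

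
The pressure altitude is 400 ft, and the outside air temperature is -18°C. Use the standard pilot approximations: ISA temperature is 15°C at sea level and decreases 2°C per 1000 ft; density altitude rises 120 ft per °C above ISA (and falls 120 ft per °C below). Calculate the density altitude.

-3464 ft

ISA temperature at 400 ft = 15 − 2 × (400/1000) = 14.2°C.
ISA deviation = -18 − 14.2 = -32.2°C.
Density altitude = 400 + 120 × (-32.2) = 400 + (-3864) = -3464 ft.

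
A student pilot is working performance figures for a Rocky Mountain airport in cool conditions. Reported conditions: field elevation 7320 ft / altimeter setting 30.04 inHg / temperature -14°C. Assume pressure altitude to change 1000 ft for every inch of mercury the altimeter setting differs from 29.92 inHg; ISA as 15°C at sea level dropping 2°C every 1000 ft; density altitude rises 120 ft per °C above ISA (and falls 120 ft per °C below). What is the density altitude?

Pressure altitude = 7320 + (29.92 − 30.04) × 1000 = 7320 + (-120) = 7200 ft.
ISA temperature at 7200 ft = 15 − 2 × (7200/1000) = 0.6°C.
ISA deviation = -14 − 0.6 = -14.6°C.
Density altitude = 7200 + 120 × (-14.6) = 5448 ft.

5448 ft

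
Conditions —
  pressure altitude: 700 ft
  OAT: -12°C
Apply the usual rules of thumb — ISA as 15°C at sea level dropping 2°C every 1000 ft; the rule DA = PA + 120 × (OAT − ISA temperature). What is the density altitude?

ISA temperature at 700 ft = 15 − 2 × (700/1000) = 13.6°C.
ISA deviation = -12 − 13.6 = -25.6°C.
Density altitude = 700 + 120 × (-25.6) = 700 + (-3072) = -2372 ft.

-2372 ft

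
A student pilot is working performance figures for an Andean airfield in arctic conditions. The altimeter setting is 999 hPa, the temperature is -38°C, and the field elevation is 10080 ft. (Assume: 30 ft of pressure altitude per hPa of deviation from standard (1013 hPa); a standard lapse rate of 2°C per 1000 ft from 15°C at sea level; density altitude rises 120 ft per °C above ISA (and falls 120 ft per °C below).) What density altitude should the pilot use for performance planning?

Pressure altitude = 10080 + (1013 − 999) × 30 = 10080 + (+420) = 10500 ft.
ISA temperature at 10500 ft = 15 − 2 × (10500/1000) = -6°C.
ISA deviation = -38 − (-6) = -32°C.
Density altitude = 10500 + 120 × (-32) = 6660 ft.

6660 ft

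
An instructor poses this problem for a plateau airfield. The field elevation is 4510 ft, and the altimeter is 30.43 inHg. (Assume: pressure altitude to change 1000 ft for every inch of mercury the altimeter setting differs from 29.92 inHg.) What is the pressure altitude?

4000 ft

Pressure correction = (29.92 − 30.43) × 1000 = -510 ft.
Pressure altitude = 4510 + (-510) = 4000 ft.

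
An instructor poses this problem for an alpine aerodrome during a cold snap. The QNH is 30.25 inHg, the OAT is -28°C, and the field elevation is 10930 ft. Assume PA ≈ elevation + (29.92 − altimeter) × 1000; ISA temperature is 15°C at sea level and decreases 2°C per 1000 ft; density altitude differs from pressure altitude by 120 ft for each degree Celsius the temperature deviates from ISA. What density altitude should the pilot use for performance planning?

7984 ft

Pressure altitude = 10930 + (29.92 − 30.25) × 1000 = 10930 + (-330) = 10600 ft.
ISA temperature at 10600 ft = 15 − 2 × (10600/1000) = -6.2°C.
ISA deviation = -28 − (-6.2) = -21.8°C.
Density altitude = 10600 + 120 × (-21.8) = 7984 ft.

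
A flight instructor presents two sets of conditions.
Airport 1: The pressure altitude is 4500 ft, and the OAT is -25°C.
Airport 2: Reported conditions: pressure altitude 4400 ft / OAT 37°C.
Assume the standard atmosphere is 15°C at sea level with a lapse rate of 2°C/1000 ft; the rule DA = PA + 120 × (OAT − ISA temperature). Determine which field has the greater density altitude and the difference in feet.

Airport 1: ISA temp = 6°C, deviation -31°C, DA = 4500 + 120 × (-31) = 780 ft.
Airport 2: ISA temp = 6.2°C, deviation +30.8°C, DA = 4400 + 120 × 30.8 = 8096 ft.
Airport 2 is higher by 8096 − 780 = 7316 ft.

Airport 2 by 7316 ft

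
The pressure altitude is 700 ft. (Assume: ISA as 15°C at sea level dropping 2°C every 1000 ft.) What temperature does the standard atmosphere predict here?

ISA temperature = 15 − 2 × (700/1000) = 15 − 1.4 = 13.6°C.

13.6°C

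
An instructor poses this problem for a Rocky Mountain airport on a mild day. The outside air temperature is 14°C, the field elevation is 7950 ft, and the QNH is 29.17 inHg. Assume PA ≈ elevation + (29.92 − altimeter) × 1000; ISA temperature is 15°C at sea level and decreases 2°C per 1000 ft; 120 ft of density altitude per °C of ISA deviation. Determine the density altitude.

10668 ft

Pressure altitude = 7950 + (29.92 − 29.17) × 1000 = 7950 + (+750) = 8700 ft.
ISA temperature at 8700 ft = 15 − 2 × (8700/1000) = -2.4°C.
ISA deviation = 14 − (-2.4) = +16.4°C.
Density altitude = 8700 + 120 × (16.4) = 10668 ft.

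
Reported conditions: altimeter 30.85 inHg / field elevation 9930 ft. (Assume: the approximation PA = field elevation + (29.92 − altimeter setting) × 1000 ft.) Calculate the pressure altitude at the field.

9000 ft

Pressure correction = (29.92 − 30.85) × 1000 = -930 ft.
Pressure altitude = 9930 + (-930) = 9000 ft.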